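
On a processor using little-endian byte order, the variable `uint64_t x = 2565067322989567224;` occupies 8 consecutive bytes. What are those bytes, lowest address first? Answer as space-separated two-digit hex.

F8 5C C1 D3 23 F3 98 23

2565067322989567224 in hexadecimal, padded to 64 bits, is 0x2398F323D3C15CF8.
Split into bytes (most-significant first): 23 98 F3 23 D3 C1 5C F8.
In little-endian order the low byte comes first in memory.
So at ascending addresses the bytes are F8 5C C1 D3 23 F3 98 23.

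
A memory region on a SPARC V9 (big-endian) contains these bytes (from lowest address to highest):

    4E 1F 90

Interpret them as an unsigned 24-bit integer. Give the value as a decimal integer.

Big-endian stores the most-significant byte at the lowest address.
The bytes are already most-significant first: 0x4E1F90.
0x4E1F90 = 5119888.

5119888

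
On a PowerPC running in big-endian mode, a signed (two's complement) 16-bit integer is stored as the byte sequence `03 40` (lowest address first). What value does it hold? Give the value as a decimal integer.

Big-endian stores the most-significant byte at the lowest address.
The bytes are already most-significant first: 0x0340.
0x0340 = 832.

832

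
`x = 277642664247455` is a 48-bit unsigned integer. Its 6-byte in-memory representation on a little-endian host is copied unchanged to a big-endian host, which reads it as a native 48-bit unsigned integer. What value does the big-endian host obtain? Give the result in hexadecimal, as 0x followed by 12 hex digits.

277642664247455 in 48-bit hexadecimal is 0xFC83B860809F.
Stored little-endian, the bytes at ascending addresses are 9F 80 60 B8 83 FC.
Read back as big-endian, the last byte is least significant, giving 0x9F8060B883FC.

0x9F8060B883FC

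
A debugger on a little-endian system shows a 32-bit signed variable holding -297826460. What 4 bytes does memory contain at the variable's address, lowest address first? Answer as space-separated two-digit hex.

64 87 3F EE

Two's complement of -297826460 in 32 bits: 297826460 = 0x11C0789C; invert → 0xEE3F8763; add 1 → 0xEE3F8764.
Split into bytes (most-significant first): EE 3F 87 64.
Little-endian: lowest address holds the least-significant byte.
So at ascending addresses the bytes are 64 87 3F EE.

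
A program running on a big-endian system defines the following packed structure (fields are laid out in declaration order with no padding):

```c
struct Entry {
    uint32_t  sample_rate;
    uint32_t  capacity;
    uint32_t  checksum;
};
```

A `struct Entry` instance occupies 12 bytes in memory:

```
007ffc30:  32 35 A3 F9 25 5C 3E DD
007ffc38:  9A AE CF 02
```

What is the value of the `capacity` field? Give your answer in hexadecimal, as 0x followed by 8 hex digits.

0x255C3EDD

`capacity` follows `sample_rate` (4 bytes), so it starts at byte offset 4 and occupies 4 bytes.
Bytes at offsets 4..7: 25 5C 3E DD.
In big-endian order the high byte comes first in memory.
The bytes are already most-significant first: 0x255C3EDD.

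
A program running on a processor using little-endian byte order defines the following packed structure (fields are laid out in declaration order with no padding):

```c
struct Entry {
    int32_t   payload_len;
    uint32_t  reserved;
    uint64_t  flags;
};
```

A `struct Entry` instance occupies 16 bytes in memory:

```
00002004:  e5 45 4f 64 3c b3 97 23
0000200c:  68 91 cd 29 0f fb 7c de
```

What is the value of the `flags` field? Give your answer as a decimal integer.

`flags` follows `payload_len` (4 B), `reserved` (4 B), so it starts at offset 4 + 4 = 8 and occupies 8 bytes.
Bytes at offsets 8..15: 68 91 CD 29 0F FB 7C DE.
In little-endian order the low byte comes first in memory.
Reassemble most-significant byte first: DE 7C FB 0F 29 CD 91 68 → 0xDE7CFB0F29CD9168.
0xDE7CFB0F29CD9168 = 16031964816076542312.

16031964816076542312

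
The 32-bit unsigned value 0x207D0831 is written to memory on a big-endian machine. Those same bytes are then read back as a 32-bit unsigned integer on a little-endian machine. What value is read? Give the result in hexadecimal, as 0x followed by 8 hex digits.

0x31087D20

Stored big-endian, the bytes at ascending addresses are 20 7D 08 31.
Read back as little-endian, the first byte is least significant, giving 0x31087D20.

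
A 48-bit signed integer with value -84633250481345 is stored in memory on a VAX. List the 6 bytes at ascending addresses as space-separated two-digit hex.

3F 3B 2B C9 06 B3

Two's complement of -84633250481345 in 48 bits: 84633250481345 = 0x4CF936D4C4C1; invert → 0xB306C92B3B3E; add 1 → 0xB306C92B3B3F.
Split into bytes (most-significant first): B3 06 C9 2B 3B 3F.
In little-endian order the low byte comes first in memory.
So at ascending addresses the bytes are 3F 3B 2B C9 06 B3.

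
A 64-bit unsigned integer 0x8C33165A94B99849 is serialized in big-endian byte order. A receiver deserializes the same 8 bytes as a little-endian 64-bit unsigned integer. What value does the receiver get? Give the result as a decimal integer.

Stored big-endian, the bytes at ascending addresses are 8C 33 16 5A 94 B9 98 49.
Read back as little-endian, the first byte is least significant, giving 0x4998B9945A16338C.
0x4998B9945A16338C = 5303192608046461836.

5303192608046461836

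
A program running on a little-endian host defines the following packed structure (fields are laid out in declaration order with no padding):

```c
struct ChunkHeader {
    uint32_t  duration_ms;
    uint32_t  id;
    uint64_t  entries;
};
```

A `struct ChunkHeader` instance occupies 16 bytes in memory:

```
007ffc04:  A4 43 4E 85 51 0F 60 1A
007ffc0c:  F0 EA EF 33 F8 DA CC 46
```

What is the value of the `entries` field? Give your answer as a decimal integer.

`entries` follows `duration_ms` (4 B), `id` (4 B), so it starts at offset 4 + 4 = 8 and occupies 8 bytes.
Bytes at offsets 8..15: F0 EA EF 33 F8 DA CC 46.
Little-endian stores the least-significant byte at the lowest address.
Reassemble most-significant byte first: 46 CC DA F8 33 EF EA F0 → 0x46CCDAF833EFEAF0.
0x46CCDAF833EFEAF0 = 5101693237462035184.

5101693237462035184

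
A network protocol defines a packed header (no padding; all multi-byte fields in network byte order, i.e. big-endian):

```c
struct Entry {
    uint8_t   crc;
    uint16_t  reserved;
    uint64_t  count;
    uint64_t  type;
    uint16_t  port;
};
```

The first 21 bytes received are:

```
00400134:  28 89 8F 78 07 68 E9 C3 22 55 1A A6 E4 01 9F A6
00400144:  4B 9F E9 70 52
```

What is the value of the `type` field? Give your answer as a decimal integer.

12025738690187468777

`type` follows `crc` (1 B), `reserved` (2 B), `count` (8 B), so it starts at offset 1 + 2 + 8 = 11 and occupies 8 bytes.
Bytes at offsets 11..18: A6 E4 01 9F A6 4B 9F E9.
Big-endian stores the most-significant byte at the lowest address.
The bytes are already most-significant first: 0xA6E4019FA64B9FE9.
0xA6E4019FA64B9FE9 = 12025738690187468777.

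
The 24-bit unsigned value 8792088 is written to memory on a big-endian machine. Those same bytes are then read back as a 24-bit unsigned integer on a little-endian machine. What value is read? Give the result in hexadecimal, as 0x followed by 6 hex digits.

8792088 in 24-bit hexadecimal is 0x862818.
Stored big-endian, the bytes at ascending addresses are 86 28 18.
Read back as little-endian, the first byte is least significant, giving 0x182886.

0x182886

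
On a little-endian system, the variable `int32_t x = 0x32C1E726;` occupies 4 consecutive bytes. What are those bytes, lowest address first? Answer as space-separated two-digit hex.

Split into bytes (most-significant first): 32 C1 E7 26.
Little-endian stores the least-significant byte at the lowest address.
So at ascending addresses the bytes are 26 E7 C1 32.

26 E7 C1 32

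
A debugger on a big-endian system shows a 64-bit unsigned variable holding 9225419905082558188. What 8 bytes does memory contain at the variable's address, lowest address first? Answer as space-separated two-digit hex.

9225419905082558188 in hexadecimal, padded to 64 bits, is 0x800746867A4386EC.
Split into bytes (most-significant first): 80 07 46 86 7A 43 86 EC.
In big-endian order the high byte comes first in memory.
So the memory order matches the most-significant-first order: 80 07 46 86 7A 43 86 EC.

80 07 46 86 7A 43 86 EC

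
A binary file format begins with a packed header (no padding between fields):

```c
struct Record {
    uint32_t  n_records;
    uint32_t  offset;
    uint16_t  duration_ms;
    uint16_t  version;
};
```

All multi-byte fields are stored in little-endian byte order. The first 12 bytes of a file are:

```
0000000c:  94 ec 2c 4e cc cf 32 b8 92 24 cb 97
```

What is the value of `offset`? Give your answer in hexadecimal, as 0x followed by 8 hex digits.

0xB832CFCC

`offset` follows `n_records` (4 bytes), so it starts at byte offset 4 and occupies 4 bytes.
Bytes at offsets 4..7: CC CF 32 B8.
Little-endian stores the least-significant byte at the lowest address.
Reassemble most-significant byte first: B8 32 CF CC → 0xB832CFCC.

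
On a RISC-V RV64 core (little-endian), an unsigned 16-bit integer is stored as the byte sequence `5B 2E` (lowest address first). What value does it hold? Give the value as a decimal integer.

Little-endian: lowest address holds the least-significant byte.
Reassemble most-significant byte first: 2E 5B → 0x2E5B.
0x2E5B = 11867.

11867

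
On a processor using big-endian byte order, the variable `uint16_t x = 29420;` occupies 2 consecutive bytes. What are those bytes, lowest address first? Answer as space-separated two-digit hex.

72 EC

29420 in hexadecimal, padded to 16 bits, is 0x72EC.
Split into bytes (most-significant first): 72 EC.
In big-endian order the high byte comes first in memory.
So the memory order matches the most-significant-first order: 72 EC.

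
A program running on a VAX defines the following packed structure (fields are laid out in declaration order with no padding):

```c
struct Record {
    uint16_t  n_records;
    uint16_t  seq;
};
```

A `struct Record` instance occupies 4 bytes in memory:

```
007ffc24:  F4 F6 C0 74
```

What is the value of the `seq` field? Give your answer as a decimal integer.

`seq` follows `n_records` (2 bytes), so it starts at byte offset 2 and occupies 2 bytes.
Bytes at offsets 2..3: C0 74.
Little-endian: lowest address holds the least-significant byte.
Reassemble most-significant byte first: 74 C0 → 0x74C0.
0x74C0 = 29888.

29888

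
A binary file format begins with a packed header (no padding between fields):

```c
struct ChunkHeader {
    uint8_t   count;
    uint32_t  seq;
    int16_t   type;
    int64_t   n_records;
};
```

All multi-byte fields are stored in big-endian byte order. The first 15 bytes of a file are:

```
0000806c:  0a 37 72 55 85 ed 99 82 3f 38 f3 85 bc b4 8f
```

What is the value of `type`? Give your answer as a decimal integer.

`type` follows `count` (1 B), `seq` (4 B), so it starts at offset 1 + 4 = 5 and occupies 2 bytes.
Bytes at offsets 5..6: ED 99.
Big-endian stores the most-significant byte at the lowest address.
The bytes are already most-significant first: 0xED99.
Top bit is set, so as a signed 16-bit value this is 0xED99 − 2^16 = -4711.

-4711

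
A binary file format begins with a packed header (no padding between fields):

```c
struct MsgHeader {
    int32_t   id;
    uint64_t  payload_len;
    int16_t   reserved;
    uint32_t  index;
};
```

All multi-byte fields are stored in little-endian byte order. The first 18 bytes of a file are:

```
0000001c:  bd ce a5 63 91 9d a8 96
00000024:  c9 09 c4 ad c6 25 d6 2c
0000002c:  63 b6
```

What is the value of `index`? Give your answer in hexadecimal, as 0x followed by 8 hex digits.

`index` follows `id` (4 B), `payload_len` (8 B), `reserved` (2 B), so it starts at offset 4 + 8 + 2 = 14 and occupies 4 bytes.
Bytes at offsets 14..17: D6 2C 63 B6.
Little-endian: lowest address holds the least-significant byte.
Reassemble most-significant byte first: B6 63 2C D6 → 0xB6632CD6.

0xB6632CD6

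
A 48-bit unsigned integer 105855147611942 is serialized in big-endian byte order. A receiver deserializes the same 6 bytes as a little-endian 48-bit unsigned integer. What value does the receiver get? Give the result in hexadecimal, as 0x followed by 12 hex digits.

0x269778524660

105855147611942 in 48-bit hexadecimal is 0x604652789726.
Stored big-endian, the bytes at ascending addresses are 60 46 52 78 97 26.
Read back as little-endian, the first byte is least significant, giving 0x269778524660.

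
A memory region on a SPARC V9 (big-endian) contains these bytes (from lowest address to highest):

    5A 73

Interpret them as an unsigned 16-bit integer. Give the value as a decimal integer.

23155

Big-endian stores the most-significant byte at the lowest address.
The bytes are already most-significant first: 0x5A73.
0x5A73 = 23155.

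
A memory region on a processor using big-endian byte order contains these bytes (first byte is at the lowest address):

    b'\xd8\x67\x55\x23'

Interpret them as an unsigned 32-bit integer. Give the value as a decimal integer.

Big-endian: lowest address holds the most-significant byte.
The bytes are already most-significant first: 0xD8675523.
0xD8675523 = 3630650659.

3630650659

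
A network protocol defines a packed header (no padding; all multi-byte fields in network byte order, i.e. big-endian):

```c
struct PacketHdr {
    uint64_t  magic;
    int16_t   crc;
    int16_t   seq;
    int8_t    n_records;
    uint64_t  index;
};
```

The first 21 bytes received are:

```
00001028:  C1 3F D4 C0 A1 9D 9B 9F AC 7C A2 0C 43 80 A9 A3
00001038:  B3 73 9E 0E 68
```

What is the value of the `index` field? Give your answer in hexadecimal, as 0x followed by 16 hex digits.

0x80A9A3B3739E0E68

`index` follows `magic` (8 B), `crc` (2 B), `seq` (2 B), `n_records` (1 B), so it starts at offset 8 + 2 + 2 + 1 = 13 and occupies 8 bytes.
Bytes at offsets 13..20: 80 A9 A3 B3 73 9E 0E 68.
Big-endian: lowest address holds the most-significant byte.
The bytes are already most-significant first: 0x80A9A3B3739E0E68.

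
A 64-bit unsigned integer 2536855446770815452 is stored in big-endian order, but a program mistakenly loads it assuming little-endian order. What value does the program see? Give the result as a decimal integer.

15857537709157921827

2536855446770815452 in 64-bit hexadecimal is 0x2334B896874A11DC.
Stored big-endian, the bytes at ascending addresses are 23 34 B8 96 87 4A 11 DC.
Read back as little-endian, the first byte is least significant, giving 0xDC114A8796B83423.
0xDC114A8796B83423 = 15857537709157921827.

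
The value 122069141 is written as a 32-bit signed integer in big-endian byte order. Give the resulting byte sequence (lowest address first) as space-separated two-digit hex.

07 46 A0 95

122069141 in hexadecimal, padded to 32 bits, is 0x0746A095.
Split into bytes (most-significant first): 07 46 A0 95.
Big-endian: lowest address holds the most-significant byte.
So the memory order matches the most-significant-first order: 07 46 A0 95.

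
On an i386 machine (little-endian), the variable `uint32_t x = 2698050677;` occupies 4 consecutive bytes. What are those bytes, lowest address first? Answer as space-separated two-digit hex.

75 FC D0 A0

2698050677 in hexadecimal, padded to 32 bits, is 0xA0D0FC75.
Split into bytes (most-significant first): A0 D0 FC 75.
In little-endian order the low byte comes first in memory.
So at ascending addresses the bytes are 75 FC D0 A0.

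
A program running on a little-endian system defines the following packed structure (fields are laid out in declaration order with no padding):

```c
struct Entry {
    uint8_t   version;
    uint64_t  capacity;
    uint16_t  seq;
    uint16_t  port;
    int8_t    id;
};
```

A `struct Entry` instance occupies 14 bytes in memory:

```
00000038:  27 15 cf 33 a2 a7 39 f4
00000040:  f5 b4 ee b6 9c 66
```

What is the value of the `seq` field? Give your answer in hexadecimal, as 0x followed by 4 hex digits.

0xEEB4

`seq` follows `version` (1 B), `capacity` (8 B), so it starts at offset 1 + 8 = 9 and occupies 2 bytes.
Bytes at offsets 9..10: B4 EE.
In little-endian order the low byte comes first in memory.
Reassemble most-significant byte first: EE B4 → 0xEEB4.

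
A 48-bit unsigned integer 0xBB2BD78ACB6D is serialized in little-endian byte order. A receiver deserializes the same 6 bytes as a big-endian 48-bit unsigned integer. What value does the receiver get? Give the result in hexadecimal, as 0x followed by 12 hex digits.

0x6DCB8AD72BBB

Stored little-endian, the bytes at ascending addresses are 6D CB 8A D7 2B BB.
Read back as big-endian, the last byte is least significant, giving 0x6DCB8AD72BBB.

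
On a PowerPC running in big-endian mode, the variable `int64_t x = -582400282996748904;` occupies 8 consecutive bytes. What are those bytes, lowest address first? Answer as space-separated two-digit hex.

Two's complement of -582400282996748904 in 64 bits: 582400282996748904 = 0x081519F8C11BB268; invert → 0xF7EAE6073EE44D97; add 1 → 0xF7EAE6073EE44D98.
Split into bytes (most-significant first): F7 EA E6 07 3E E4 4D 98.
Big-endian: lowest address holds the most-significant byte.
So the memory order matches the most-significant-first order: F7 EA E6 07 3E E4 4D 98.

F7 EA E6 07 3E E4 4D 98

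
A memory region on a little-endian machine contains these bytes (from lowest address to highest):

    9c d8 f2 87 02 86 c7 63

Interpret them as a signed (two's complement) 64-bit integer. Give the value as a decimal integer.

7189862675549182108

In little-endian order the low byte comes first in memory.
Reassemble most-significant byte first: 63 C7 86 02 87 F2 D8 9C → 0x63C7860287F2D89C.
0x63C7860287F2D89C = 7189862675549182108.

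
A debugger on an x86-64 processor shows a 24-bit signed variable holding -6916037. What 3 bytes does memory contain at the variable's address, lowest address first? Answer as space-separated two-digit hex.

Two's complement of -6916037 in 24 bits: 6916037 = 0x6987C5; invert → 0x96783A; add 1 → 0x96783B.
Split into bytes (most-significant first): 96 78 3B.
Little-endian: lowest address holds the least-significant byte.
So at ascending addresses the bytes are 3B 78 96.

3B 78 96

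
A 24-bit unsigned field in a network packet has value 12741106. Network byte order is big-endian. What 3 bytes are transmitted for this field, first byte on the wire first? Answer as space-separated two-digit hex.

12741106 in hexadecimal, padded to 24 bits, is 0xC269F2.
Split into bytes (most-significant first): C2 69 F2.
Big-endian: lowest address holds the most-significant byte.
So the memory order matches the most-significant-first order: C2 69 F2.

C2 69 F2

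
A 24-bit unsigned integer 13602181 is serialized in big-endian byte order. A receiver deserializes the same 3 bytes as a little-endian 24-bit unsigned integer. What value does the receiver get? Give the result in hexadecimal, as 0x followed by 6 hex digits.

0x858DCF

13602181 in 24-bit hexadecimal is 0xCF8D85.
Stored big-endian, the bytes at ascending addresses are CF 8D 85.
Read back as little-endian, the first byte is least significant, giving 0x858DCF.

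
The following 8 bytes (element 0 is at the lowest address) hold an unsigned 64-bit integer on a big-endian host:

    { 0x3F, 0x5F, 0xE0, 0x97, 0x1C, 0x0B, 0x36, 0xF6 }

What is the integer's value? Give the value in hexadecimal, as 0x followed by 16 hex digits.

0x3F5FE0971C0B36F6

Big-endian stores the most-significant byte at the lowest address.
The bytes are already most-significant first: 0x3F5FE0971C0B36F6.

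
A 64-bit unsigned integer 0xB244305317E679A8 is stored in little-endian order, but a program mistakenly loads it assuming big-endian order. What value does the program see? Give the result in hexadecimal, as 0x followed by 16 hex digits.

Stored little-endian, the bytes at ascending addresses are A8 79 E6 17 53 30 44 B2.
Read back as big-endian, the last byte is least significant, giving 0xA879E617533044B2.

0xA879E617533044B2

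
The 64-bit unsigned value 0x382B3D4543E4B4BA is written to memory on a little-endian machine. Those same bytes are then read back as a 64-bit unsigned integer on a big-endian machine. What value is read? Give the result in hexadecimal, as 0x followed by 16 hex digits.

0xBAB4E443453D2B38

Stored little-endian, the bytes at ascending addresses are BA B4 E4 43 45 3D 2B 38.
Read back as big-endian, the last byte is least significant, giving 0xBAB4E443453D2B38.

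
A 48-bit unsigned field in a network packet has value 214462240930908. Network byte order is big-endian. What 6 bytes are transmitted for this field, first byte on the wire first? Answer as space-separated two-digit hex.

C3 0D 61 B0 3C 5C

214462240930908 in hexadecimal, padded to 48 bits, is 0xC30D61B03C5C.
Split into bytes (most-significant first): C3 0D 61 B0 3C 5C.
Big-endian stores the most-significant byte at the lowest address.
So the memory order matches the most-significant-first order: C3 0D 61 B0 3C 5C.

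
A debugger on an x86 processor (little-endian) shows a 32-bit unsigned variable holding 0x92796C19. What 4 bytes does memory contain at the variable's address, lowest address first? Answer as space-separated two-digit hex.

19 6C 79 92

Split into bytes (most-significant first): 92 79 6C 19.
In little-endian order the low byte comes first in memory.
So at ascending addresses the bytes are 19 6C 79 92.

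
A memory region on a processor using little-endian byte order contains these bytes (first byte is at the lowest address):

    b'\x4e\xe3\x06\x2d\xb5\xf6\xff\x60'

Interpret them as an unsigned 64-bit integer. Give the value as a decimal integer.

Little-endian: lowest address holds the least-significant byte.
Reassemble most-significant byte first: 60 FF F6 B5 2D 06 E3 4E → 0x60FFF6B52D06E34E.
0x60FFF6B52D06E34E = 6989576404707238734.

6989576404707238734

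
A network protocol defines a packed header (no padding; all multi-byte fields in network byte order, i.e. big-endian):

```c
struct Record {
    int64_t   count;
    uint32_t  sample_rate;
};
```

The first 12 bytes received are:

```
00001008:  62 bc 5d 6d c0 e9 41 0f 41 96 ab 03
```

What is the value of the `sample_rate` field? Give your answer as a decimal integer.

1100393219

`sample_rate` follows `count` (8 bytes), so it starts at byte offset 8 and occupies 4 bytes.
Bytes at offsets 8..11: 41 96 AB 03.
In big-endian order the high byte comes first in memory.
The bytes are already most-significant first: 0x4196AB03.
0x4196AB03 = 1100393219.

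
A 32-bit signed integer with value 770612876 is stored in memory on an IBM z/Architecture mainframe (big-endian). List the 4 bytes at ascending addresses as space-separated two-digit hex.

770612876 in hexadecimal, padded to 32 bits, is 0x2DEE9E8C.
Split into bytes (most-significant first): 2D EE 9E 8C.
In big-endian order the high byte comes first in memory.
So the memory order matches the most-significant-first order: 2D EE 9E 8C.

2D EE 9E 8C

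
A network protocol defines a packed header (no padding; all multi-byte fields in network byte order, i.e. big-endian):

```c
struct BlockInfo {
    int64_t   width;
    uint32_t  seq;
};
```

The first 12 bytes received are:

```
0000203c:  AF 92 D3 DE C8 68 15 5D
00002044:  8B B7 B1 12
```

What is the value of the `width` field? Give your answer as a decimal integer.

-5795336816673942179

`width` is the first field, at byte offset 0, occupying 8 bytes.
Bytes at offsets 0..7: AF 92 D3 DE C8 68 15 5D.
Big-endian: lowest address holds the most-significant byte.
The bytes are already most-significant first: 0xAF92D3DEC868155D.
Top bit is set, so as a signed 64-bit value this is 0xAF92D3DEC868155D − 2^64 = -5795336816673942179.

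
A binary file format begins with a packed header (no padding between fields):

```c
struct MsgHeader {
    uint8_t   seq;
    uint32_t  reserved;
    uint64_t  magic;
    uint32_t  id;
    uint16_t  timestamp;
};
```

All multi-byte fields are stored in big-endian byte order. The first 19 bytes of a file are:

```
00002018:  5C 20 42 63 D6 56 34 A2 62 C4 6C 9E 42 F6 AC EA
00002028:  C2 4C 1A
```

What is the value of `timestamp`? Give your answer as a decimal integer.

`timestamp` follows `seq` (1 B), `reserved` (4 B), `magic` (8 B), `id` (4 B), so it starts at offset 1 + 4 + 8 + 4 = 17 and occupies 2 bytes.
Bytes at offsets 17..18: 4C 1A.
In big-endian order the high byte comes first in memory.
The bytes are already most-significant first: 0x4C1A.
0x4C1A = 19482.

19482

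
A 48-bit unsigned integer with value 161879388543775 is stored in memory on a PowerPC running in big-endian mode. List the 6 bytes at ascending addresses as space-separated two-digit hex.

161879388543775 in hexadecimal, padded to 48 bits, is 0x933A7B735B1F.
Split into bytes (most-significant first): 93 3A 7B 73 5B 1F.
Big-endian: lowest address holds the most-significant byte.
So the memory order matches the most-significant-first order: 93 3A 7B 73 5B 1F.

93 3A 7B 73 5B 1F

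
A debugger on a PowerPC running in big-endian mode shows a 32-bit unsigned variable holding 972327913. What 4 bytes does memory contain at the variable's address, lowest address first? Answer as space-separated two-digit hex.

972327913 in hexadecimal, padded to 32 bits, is 0x39F48BE9.
Split into bytes (most-significant first): 39 F4 8B E9.
Big-endian: lowest address holds the most-significant byte.
So the memory order matches the most-significant-first order: 39 F4 8B E9.

39 F4 8B E9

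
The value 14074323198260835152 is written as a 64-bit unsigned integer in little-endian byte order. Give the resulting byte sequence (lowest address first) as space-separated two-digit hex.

14074323198260835152 in hexadecimal, padded to 64 bits, is 0xC3520A613E607350.
Split into bytes (most-significant first): C3 52 0A 61 3E 60 73 50.
Little-endian: lowest address holds the least-significant byte.
So at ascending addresses the bytes are 50 73 60 3E 61 0A 52 C3.

50 73 60 3E 61 0A 52 C3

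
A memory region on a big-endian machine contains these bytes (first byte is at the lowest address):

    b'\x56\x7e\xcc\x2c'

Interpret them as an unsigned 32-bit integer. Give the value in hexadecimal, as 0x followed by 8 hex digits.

Big-endian: lowest address holds the most-significant byte.
The bytes are already most-significant first: 0x567ECC2C.

0x567ECC2C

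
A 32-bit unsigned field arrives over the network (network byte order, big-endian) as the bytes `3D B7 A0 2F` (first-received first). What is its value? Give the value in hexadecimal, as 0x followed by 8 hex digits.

0x3DB7A02F

Big-endian stores the most-significant byte at the lowest address.
The bytes are already most-significant first: 0x3DB7A02F.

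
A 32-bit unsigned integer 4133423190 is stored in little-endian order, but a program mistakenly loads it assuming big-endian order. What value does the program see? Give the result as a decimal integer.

4133423190 in 32-bit hexadecimal is 0xF65F0856.
Stored little-endian, the bytes at ascending addresses are 56 08 5F F6.
Read back as big-endian, the last byte is least significant, giving 0x56085FF6.
0x56085FF6 = 1443389430.

1443389430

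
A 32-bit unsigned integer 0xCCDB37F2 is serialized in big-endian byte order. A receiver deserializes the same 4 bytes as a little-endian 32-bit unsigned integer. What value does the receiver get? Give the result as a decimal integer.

4063747020

Stored big-endian, the bytes at ascending addresses are CC DB 37 F2.
Read back as little-endian, the first byte is least significant, giving 0xF237DBCC.
0xF237DBCC = 4063747020.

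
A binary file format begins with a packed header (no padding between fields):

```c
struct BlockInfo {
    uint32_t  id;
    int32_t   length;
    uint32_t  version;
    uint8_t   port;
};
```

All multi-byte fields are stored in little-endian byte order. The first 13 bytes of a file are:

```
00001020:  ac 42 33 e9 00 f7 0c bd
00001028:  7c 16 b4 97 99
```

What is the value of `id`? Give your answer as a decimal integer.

`id` is the first field, at byte offset 0, occupying 4 bytes.
Bytes at offsets 0..3: AC 42 33 E9.
In little-endian order the low byte comes first in memory.
Reassemble most-significant byte first: E9 33 42 AC → 0xE93342AC.
0xE93342AC = 3912450732.

3912450732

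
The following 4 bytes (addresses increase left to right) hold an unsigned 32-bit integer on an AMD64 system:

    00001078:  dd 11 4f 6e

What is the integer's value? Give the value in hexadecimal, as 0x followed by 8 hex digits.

Little-endian: lowest address holds the least-significant byte.
Reassemble most-significant byte first: 6E 4F 11 DD → 0x6E4F11DD.

0x6E4F11DD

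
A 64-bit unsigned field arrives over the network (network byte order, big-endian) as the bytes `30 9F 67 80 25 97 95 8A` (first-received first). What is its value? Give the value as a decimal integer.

Big-endian: lowest address holds the most-significant byte.
The bytes are already most-significant first: 0x309F67802597958A.
0x309F67802597958A = 3503632835201701258.

3503632835201701258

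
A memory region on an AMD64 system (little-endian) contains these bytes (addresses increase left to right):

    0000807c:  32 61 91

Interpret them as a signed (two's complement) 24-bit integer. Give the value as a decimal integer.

-7249614

Little-endian stores the least-significant byte at the lowest address.
Reassemble most-significant byte first: 91 61 32 → 0x916132.
Top bit is set, so as a signed 24-bit value this is 0x916132 − 2^24 = -7249614.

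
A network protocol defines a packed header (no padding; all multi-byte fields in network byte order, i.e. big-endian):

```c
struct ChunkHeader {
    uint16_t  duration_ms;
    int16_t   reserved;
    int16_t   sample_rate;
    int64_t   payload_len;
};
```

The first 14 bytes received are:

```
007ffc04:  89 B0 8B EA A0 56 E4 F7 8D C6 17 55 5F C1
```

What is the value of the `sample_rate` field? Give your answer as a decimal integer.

`sample_rate` follows `duration_ms` (2 B), `reserved` (2 B), so it starts at offset 2 + 2 = 4 and occupies 2 bytes.
Bytes at offsets 4..5: A0 56.
In big-endian order the high byte comes first in memory.
The bytes are already most-significant first: 0xA056.
Top bit is set, so as a signed 16-bit value this is 0xA056 − 2^16 = -24490.

-24490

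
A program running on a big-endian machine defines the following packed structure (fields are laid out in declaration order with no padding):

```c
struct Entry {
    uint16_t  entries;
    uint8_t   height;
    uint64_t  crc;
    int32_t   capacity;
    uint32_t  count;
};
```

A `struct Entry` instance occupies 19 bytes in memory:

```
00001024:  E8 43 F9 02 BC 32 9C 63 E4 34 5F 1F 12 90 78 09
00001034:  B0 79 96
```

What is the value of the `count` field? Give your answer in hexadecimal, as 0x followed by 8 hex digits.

0x09B07996

`count` follows `entries` (2 B), `height` (1 B), `crc` (8 B), `capacity` (4 B), so it starts at offset 2 + 1 + 8 + 4 = 15 and occupies 4 bytes.
Bytes at offsets 15..18: 09 B0 79 96.
In big-endian order the high byte comes first in memory.
The bytes are already most-significant first: 0x09B07996.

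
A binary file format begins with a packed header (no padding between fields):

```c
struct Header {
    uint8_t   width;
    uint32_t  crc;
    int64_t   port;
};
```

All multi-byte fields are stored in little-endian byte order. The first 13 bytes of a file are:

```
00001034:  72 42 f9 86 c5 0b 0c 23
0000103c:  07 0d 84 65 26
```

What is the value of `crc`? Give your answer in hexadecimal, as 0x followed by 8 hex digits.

0xC586F942

`crc` follows `width` (1 byte), so it starts at byte offset 1 and occupies 4 bytes.
Bytes at offsets 1..4: 42 F9 86 C5.
In little-endian order the low byte comes first in memory.
Reassemble most-significant byte first: C5 86 F9 42 → 0xC586F942.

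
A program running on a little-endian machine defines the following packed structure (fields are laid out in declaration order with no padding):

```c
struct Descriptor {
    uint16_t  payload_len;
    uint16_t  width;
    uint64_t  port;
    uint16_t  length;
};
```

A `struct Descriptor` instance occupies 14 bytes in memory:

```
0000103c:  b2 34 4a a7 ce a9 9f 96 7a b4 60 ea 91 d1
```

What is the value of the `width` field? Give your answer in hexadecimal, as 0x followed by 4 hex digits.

`width` follows `payload_len` (2 bytes), so it starts at byte offset 2 and occupies 2 bytes.
Bytes at offsets 2..3: 4A A7.
Little-endian stores the least-significant byte at the lowest address.
Reassemble most-significant byte first: A7 4A → 0xA74A.

0xA74A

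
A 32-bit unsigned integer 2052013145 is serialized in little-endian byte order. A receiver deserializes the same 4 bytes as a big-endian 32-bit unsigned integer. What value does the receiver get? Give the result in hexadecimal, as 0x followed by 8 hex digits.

2052013145 in 32-bit hexadecimal is 0x7A4F3C59.
Stored little-endian, the bytes at ascending addresses are 59 3C 4F 7A.
Read back as big-endian, the last byte is least significant, giving 0x593C4F7A.

0x593C4F7A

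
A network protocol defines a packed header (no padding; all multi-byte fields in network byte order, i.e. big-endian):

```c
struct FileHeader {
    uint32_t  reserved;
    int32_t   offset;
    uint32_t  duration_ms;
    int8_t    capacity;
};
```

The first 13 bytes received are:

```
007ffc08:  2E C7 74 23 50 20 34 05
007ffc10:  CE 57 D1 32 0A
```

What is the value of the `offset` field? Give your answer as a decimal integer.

1344287749

`offset` follows `reserved` (4 bytes), so it starts at byte offset 4 and occupies 4 bytes.
Bytes at offsets 4..7: 50 20 34 05.
Big-endian: lowest address holds the most-significant byte.
The bytes are already most-significant first: 0x50203405.
0x50203405 = 1344287749.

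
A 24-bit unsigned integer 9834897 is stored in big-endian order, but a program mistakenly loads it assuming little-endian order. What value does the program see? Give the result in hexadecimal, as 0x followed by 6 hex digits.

9834897 in 24-bit hexadecimal is 0x961191.
Stored big-endian, the bytes at ascending addresses are 96 11 91.
Read back as little-endian, the first byte is least significant, giving 0x911196.

0x911196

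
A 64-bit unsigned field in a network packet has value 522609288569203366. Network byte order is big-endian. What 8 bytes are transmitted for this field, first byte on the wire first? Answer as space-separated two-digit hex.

07 40 AE 61 09 7C AA A6

522609288569203366 in hexadecimal, padded to 64 bits, is 0x0740AE61097CAAA6.
Split into bytes (most-significant first): 07 40 AE 61 09 7C AA A6.
Big-endian: lowest address holds the most-significant byte.
So the memory order matches the most-significant-first order: 07 40 AE 61 09 7C AA A6.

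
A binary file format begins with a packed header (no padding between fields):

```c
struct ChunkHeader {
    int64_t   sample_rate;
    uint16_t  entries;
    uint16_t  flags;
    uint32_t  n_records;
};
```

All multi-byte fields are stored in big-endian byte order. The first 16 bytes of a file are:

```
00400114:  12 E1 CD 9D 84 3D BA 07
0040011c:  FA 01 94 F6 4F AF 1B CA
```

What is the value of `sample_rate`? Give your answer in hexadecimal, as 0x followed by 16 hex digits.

0x12E1CD9D843DBA07

`sample_rate` is the first field, at byte offset 0, occupying 8 bytes.
Bytes at offsets 0..7: 12 E1 CD 9D 84 3D BA 07.
In big-endian order the high byte comes first in memory.
The bytes are already most-significant first: 0x12E1CD9D843DBA07.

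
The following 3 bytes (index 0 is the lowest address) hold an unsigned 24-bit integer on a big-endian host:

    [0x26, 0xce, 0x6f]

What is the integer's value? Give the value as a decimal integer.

Big-endian stores the most-significant byte at the lowest address.
The bytes are already most-significant first: 0x26CE6F.
0x26CE6F = 2543215.

2543215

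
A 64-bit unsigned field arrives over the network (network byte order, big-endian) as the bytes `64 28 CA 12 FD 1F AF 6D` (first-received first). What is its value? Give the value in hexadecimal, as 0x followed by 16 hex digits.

0x6428CA12FD1FAF6D

Big-endian stores the most-significant byte at the lowest address.
The bytes are already most-significant first: 0x6428CA12FD1FAF6D.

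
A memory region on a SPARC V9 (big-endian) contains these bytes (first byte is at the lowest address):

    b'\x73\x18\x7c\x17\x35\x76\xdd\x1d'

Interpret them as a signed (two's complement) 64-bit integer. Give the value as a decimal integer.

8293515152925842717

Big-endian: lowest address holds the most-significant byte.
The bytes are already most-significant first: 0x73187C173576DD1D.
0x73187C173576DD1D = 8293515152925842717.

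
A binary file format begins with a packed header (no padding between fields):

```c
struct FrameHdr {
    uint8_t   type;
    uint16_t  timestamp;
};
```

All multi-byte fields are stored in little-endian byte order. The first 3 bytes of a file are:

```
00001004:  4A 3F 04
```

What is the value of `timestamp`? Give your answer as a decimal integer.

1087

`timestamp` follows `type` (1 byte), so it starts at byte offset 1 and occupies 2 bytes.
Bytes at offsets 1..2: 3F 04.
Little-endian: lowest address holds the least-significant byte.
Reassemble most-significant byte first: 04 3F → 0x043F.
0x043F = 1087.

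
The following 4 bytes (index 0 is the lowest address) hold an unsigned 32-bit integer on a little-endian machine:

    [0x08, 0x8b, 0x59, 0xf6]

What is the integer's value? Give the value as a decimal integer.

Little-endian stores the least-significant byte at the lowest address.
Reassemble most-significant byte first: F6 59 8B 08 → 0xF6598B08.
0xF6598B08 = 4133063432.

4133063432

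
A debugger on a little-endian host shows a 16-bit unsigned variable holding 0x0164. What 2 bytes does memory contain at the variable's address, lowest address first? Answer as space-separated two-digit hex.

64 01

Split into bytes (most-significant first): 01 64.
Little-endian: lowest address holds the least-significant byte.
So at ascending addresses the bytes are 64 01.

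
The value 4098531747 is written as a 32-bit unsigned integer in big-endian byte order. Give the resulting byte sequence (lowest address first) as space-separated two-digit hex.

4098531747 in hexadecimal, padded to 32 bits, is 0xF44AA1A3.
Split into bytes (most-significant first): F4 4A A1 A3.
Big-endian stores the most-significant byte at the lowest address.
So the memory order matches the most-significant-first order: F4 4A A1 A3.

F4 4A A1 A3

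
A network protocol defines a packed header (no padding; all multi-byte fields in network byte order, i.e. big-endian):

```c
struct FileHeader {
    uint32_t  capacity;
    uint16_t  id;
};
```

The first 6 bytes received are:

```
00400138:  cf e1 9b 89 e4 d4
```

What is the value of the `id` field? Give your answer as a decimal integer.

`id` follows `capacity` (4 bytes), so it starts at byte offset 4 and occupies 2 bytes.
Bytes at offsets 4..5: E4 D4.
In big-endian order the high byte comes first in memory.
The bytes are already most-significant first: 0xE4D4.
0xE4D4 = 58580.

58580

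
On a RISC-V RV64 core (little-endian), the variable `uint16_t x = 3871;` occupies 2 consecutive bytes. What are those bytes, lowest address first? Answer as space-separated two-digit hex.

3871 in hexadecimal, padded to 16 bits, is 0x0F1F.
Split into bytes (most-significant first): 0F 1F.
In little-endian order the low byte comes first in memory.
So at ascending addresses the bytes are 1F 0F.

1F 0F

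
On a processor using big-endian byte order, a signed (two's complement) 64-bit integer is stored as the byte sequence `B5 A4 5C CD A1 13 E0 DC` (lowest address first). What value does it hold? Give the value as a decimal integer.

-5358055618423562020

Big-endian: lowest address holds the most-significant byte.
The bytes are already most-significant first: 0xB5A45CCDA113E0DC.
Top bit is set, so as a signed 64-bit value this is 0xB5A45CCDA113E0DC − 2^64 = -5358055618423562020.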